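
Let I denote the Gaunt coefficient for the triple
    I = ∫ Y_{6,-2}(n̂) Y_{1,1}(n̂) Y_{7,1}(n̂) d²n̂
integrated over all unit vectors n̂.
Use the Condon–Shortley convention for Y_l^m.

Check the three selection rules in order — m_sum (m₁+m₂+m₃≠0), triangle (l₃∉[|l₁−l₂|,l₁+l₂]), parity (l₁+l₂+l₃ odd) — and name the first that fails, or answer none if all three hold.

Σmᵢ = 0  ✓
l₃∈[|l₁−l₂|,l₁+l₂]=[5,7], have l₃=7  ✓
Σlᵢ = 14 ⇒ even  ✓

none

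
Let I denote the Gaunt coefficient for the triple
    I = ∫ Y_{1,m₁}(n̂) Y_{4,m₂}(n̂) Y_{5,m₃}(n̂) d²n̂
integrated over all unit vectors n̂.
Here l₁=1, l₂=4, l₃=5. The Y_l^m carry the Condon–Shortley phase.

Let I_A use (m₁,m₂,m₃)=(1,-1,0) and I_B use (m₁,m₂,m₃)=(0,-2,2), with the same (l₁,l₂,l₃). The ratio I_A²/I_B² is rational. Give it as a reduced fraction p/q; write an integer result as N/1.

Shared (l₁,l₂,l₃)=(1,4,5): N and (l;000)² cancel in I_A²/I_B².
A: Δ = 0!·2!·8!/11! = 1/495; Racah Σ t=0..0: t=0:+1/1440 = 1/1440; ⇒ 3j(1 4 5; 1 -1 0)² = 2/99, sgn -1
B: Δ = 0!·2!·8!/11! = 1/495; Racah Σ t=0..0: t=0:+1/1440 = 1/1440; ⇒ 3j(1 4 5; 0 -2 2)² = 7/165, sgn -1
I_A²/I_B² = (2/99)/(7/165) = 10/21

10/21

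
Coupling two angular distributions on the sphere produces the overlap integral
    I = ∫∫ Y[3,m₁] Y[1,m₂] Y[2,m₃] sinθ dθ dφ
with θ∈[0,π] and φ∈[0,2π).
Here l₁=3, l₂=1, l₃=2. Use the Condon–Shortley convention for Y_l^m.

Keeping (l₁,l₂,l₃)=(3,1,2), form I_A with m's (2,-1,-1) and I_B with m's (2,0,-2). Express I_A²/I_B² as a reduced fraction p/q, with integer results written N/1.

Same 3,1,2: normalisation and zero-m 3j drop out of the ratio.
A: Δ: 2! 4! 0! / 7! → 1/105; sum: t=0:+1/12 = 1/12; 3j²(3 1 2; 2 -1 -1) = Δ·Π!·Σ² = 2/21  (sign -1)
B: Δ: 2! 4! 0! / 7! → 1/105; sum: t=1:−1/24 = -1/24; 3j²(3 1 2; 2 0 -2) = Δ·Π!·Σ² = 1/21  (sign -1)
I_A²/I_B² = (2/21)/(1/21) = 2/1

2/1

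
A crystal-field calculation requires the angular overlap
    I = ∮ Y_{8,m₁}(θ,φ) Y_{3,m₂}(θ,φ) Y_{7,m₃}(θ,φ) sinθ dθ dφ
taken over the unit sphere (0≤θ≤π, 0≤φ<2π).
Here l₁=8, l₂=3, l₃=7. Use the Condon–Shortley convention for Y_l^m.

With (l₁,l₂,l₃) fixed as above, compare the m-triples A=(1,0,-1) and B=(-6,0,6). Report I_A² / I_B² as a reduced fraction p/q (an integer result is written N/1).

Same 8,3,7: normalisation and zero-m 3j drop out of the ratio.
A: Δ: 4! 12! 2! / 19! → 1/5290740; sum: t=1:−1/6220800 t=2:+1/2419200 t=3:−1/11612160 = 29/174182400; 3j²(8 3 7; 1 0 -1) = Δ·Π!·Σ² = 841/83980  (sign +1)
B: Δ: 4! 12! 2! / 19! → 1/5290740; sum: t=2:+1/1916006400 t=3:−1/479001600 = -1/638668800; 3j²(8 3 7; -6 0 6) = Δ·Π!·Σ² = 117/6460  (sign +1)
I_A²/I_B² = (841/83980)/(117/6460) = 841/1521

841/1521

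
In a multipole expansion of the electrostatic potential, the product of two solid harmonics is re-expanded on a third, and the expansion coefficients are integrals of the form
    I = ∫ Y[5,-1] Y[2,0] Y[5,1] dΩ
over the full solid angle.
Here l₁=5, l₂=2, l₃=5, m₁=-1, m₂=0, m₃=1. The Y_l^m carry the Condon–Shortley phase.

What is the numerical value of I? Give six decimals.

Rules hold: Σm=0, L=12 even, 3≤5≤7.
N = 11·5·11 = 605
Δ = 2!·8!·2!/13! = 1/38610
Racah Σ t=0..2: t=0:+1/2880 t=1:−1/576 t=2:+1/2880 = -1/960
⇒ 3j(5 2 5; 0 0 0)² = 10/429, sgn +1
Racah Σ t=0..2: t=0:+1/5760 t=1:−1/720 t=2:+1/2304 = -1/1280
⇒ 3j(5 2 5; -1 0 1)² = 27/1430, sgn -1
4πI² = N·(3j₀)²·(3jₘ)² = 45/169
I = -1·√(0.266272/4π) = -0.14556534

-0.145565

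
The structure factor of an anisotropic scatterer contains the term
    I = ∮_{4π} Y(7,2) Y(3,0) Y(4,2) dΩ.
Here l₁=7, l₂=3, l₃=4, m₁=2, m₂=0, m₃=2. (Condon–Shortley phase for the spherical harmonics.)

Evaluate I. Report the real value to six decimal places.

m-sum = 2 + 0 + 2 = 4 ≠ 0 ⇒ I = 0

0.000000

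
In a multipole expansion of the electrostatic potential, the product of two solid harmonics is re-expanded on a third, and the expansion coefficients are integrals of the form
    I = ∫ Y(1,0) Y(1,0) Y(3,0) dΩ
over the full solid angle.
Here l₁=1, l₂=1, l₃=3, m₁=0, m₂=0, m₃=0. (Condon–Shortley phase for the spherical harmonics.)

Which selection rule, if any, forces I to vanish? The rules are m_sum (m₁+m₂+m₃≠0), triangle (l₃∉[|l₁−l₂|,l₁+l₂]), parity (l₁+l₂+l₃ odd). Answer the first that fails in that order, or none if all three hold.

triangle

m₁+m₂+m₃ = 0 + 0 + 0 = 0  ✓
triangle: |1−1|=0 ≤ l₃=3 ≤ 1+1=2  ✗
parity: l₁+l₂+l₃ = 5 is odd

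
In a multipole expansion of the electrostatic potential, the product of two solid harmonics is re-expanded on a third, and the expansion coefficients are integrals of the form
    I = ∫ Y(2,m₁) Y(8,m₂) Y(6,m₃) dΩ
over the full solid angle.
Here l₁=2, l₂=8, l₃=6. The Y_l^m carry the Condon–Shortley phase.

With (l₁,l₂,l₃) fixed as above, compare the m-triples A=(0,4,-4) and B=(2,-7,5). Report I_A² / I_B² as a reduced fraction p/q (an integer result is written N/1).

132/455

Same 2,8,6: normalisation and zero-m 3j drop out of the ratio.
A: Δ: 4! 0! 12! / 17! → 1/30940; sum: t=2:+1/29030400 = 1/29030400; 3j²(2 8 6; 0 4 -4) = Δ·Π!·Σ² = 99/7735  (sign +1)
B: Δ: 4! 0! 12! / 17! → 1/30940; sum: t=0:+1/958003200 = 1/958003200; 3j²(2 8 6; 2 -7 5) = Δ·Π!·Σ² = 3/68  (sign -1)
I_A²/I_B² = (99/7735)/(3/68) = 132/455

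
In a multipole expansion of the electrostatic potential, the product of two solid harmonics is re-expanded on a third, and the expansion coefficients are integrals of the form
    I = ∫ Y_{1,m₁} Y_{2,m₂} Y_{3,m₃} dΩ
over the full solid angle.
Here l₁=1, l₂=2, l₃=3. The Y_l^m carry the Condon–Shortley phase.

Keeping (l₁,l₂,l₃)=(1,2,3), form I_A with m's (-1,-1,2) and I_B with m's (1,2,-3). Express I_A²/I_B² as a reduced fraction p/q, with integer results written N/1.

2/3

Shared (l₁,l₂,l₃)=(1,2,3): N and (l;000)² cancel in I_A²/I_B².
A: Δ = 0!·2!·4!/7! = 1/105; Racah Σ t=0..0: t=0:+1/12 = 1/12; ⇒ 3j(1 2 3; -1 -1 2)² = 2/21, sgn -1
B: Δ = 0!·2!·4!/7! = 1/105; Racah Σ t=0..0: t=0:+1/48 = 1/48; ⇒ 3j(1 2 3; 1 2 -3)² = 1/7, sgn +1
I_A²/I_B² = (2/21)/(1/7) = 2/3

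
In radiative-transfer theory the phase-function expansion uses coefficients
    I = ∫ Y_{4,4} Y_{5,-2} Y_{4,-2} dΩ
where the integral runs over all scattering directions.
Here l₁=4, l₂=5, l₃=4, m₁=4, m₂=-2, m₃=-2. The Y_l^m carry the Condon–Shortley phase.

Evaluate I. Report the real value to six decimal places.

0.000000

L=13 odd ⇒ parity kills the (l;000) factor ⇒ I = 0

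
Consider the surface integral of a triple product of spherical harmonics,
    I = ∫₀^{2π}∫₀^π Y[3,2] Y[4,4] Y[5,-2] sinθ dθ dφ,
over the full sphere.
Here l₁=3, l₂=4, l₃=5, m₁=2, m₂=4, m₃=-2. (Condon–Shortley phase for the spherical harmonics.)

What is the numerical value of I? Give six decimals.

2 + 4 − 2 = 4 ≠ 0: azimuthal integral kills it; I = 0

0.000000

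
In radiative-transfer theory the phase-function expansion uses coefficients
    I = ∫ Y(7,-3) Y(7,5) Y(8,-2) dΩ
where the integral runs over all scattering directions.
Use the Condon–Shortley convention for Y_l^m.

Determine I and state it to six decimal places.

Checks pass: Σm=0; 22 even; l₃=8∈[0,14].
(2·7+1)(2·7+1)(2·8+1) = 3825
Δ: 6! 8! 8! / 23! → 1/22086194130
sum: t=0:+1/18289152000 t=1:−1/248832000 t=2:+1/24883200 t=3:−1/11943936 t=4:+1/24883200 t=5:−1/248832000 t=6:+1/18289152000 = -11/975421440
3j²(7 7 8; 0 0 0) = Δ·Π!·Σ² = 1750/289731  (sign -1)
sum: t=4:+1/2786918400 t=5:−1/435456000 t=6:+1/597196800 = -11/41803776000
3j²(7 7 8; -3 5 -2) = Δ·Π!·Σ² = 66/96577  (sign -1)
combine: 4πI² = 3825·1750/289731·66/96577 = 8662500/548653937
take √, sign +1: I = 0.03544602

0.035446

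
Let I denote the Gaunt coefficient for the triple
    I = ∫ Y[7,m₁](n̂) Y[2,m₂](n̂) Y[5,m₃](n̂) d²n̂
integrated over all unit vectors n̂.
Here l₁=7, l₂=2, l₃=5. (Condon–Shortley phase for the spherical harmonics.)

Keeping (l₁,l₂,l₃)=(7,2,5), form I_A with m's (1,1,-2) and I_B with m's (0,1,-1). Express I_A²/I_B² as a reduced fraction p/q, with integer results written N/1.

32/49

Shared (l₁,l₂,l₃)=(7,2,5): N and (l;000)² cancel in I_A²/I_B².
A: Δ = 4!·10!·0!/15! = 1/15015; Racah Σ t=3..3: t=3:−1/181440 = -1/181440; ⇒ 3j(7 2 5; 1 1 -2)² = 32/3003, sgn +1
B: Δ = 4!·10!·0!/15! = 1/15015; Racah Σ t=3..3: t=3:−1/103680 = -1/103680; ⇒ 3j(7 2 5; 0 1 -1)² = 7/429, sgn -1
I_A²/I_B² = (32/3003)/(7/429) = 32/49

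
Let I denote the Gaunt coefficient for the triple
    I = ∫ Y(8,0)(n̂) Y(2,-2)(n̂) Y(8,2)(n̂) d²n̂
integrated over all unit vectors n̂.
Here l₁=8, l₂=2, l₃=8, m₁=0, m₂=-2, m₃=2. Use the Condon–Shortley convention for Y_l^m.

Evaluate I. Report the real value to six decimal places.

-0.192440

m-sum 0 ✓  L=18 even ✓  6≤8≤10 ✓
Π(2lᵢ+1) = 17×5×17 = 1445
triangle coeff Δ(8,2,8) = 1/348840
Σ_t [0,2]: t=0:+1/116121600 t=1:−1/25401600 t=2:+1/116121600 = -1/45158400
(3j)²=24/1615 [(8 2 8; 0 0 0)], sign=-1
Σ_t [0,0]: t=0:+1/116121600 = 1/116121600
(3j)²=7/323 [(8 2 8; 0 -2 2)], sign=+1
⇒ 4πI² = 168/361
I = (-1)√(168/361/(4π)) = -0.19244034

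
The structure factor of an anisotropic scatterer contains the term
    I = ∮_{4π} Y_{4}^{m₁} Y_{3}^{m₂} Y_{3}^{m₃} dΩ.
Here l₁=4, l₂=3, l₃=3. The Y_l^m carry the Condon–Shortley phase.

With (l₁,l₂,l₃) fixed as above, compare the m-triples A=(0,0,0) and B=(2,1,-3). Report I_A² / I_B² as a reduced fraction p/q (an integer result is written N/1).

2/3

l's match ⇒ only the (l;m) 3-j factors differ between A and B.
A: triangle coeff Δ(4,3,3) = 1/34650; Σ_t [1,3]: t=1:−1/72 t=2:+1/16 t=3:−1/72 = 5/144; (3j)²=2/77 [(4 3 3; 0 0 0)], sign=-1
B: triangle coeff Δ(4,3,3) = 1/34650; Σ_t [2,2]: t=2:+1/192 = 1/192; (3j)²=3/77 [(4 3 3; 2 1 -3)], sign=+1
I_A²/I_B² = (2/77)/(3/77) = 2/3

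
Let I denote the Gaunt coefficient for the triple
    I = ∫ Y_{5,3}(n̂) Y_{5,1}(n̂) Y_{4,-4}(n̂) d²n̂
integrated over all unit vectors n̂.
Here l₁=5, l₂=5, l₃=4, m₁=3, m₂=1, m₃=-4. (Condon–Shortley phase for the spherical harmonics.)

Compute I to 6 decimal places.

Checks pass: Σm=0; 14 even; l₃=4∈[0,10].
(2·5+1)(2·5+1)(2·4+1) = 1089
Δ: 6! 4! 4! / 15! → 1/3153150
sum: t=1:−1/69120 t=2:+1/1728 t=3:−1/576 t=4:+1/1728 t=5:−1/69120 = -7/11520
3j²(5 5 4; 0 0 0) = Δ·Π!·Σ² = 2/143  (sign -1)
sum: t=2:+1/27648 = 1/27648
3j²(5 5 4; 3 1 -4) = Δ·Π!·Σ² = 10/429  (sign +1)
combine: 4πI² = 1089·2/143·10/429 = 60/169
take √, sign -1: I = -0.16808437

-0.168084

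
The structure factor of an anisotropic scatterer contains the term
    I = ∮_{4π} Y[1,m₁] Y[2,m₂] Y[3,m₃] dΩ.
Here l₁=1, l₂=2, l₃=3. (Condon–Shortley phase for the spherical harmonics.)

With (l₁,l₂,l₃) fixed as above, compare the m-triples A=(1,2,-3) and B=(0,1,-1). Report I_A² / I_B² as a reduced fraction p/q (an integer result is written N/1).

15/8

l's match ⇒ only the (l;m) 3-j factors differ between A and B.
A: triangle coeff Δ(1,2,3) = 1/105; Σ_t [0,0]: t=0:+1/48 = 1/48; (3j)²=1/7 [(1 2 3; 1 2 -3)], sign=+1
B: triangle coeff Δ(1,2,3) = 1/105; Σ_t [0,0]: t=0:+1/6 = 1/6; (3j)²=8/105 [(1 2 3; 0 1 -1)], sign=+1
I_A²/I_B² = (1/7)/(8/105) = 15/8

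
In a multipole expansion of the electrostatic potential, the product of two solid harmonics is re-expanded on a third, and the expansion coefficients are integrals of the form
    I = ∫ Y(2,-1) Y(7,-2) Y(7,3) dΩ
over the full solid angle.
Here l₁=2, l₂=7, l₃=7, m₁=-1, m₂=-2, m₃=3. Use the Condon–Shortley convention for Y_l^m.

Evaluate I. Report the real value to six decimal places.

-0.123591

Rules hold: Σm=0, L=16 even, 5≤7≤9.
N = 5·15·15 = 1125
Δ = 2!·2!·12!/17! = 1/185640
Racah Σ t=0..2: t=0:+1/2419200 t=1:−1/518400 t=2:+1/2419200 = -1/907200
⇒ 3j(2 7 7; 0 0 0)² = 56/3315, sgn +1
Racah Σ t=1..2: t=1:−1/1935360 t=2:+1/4354560 = -1/3483648
⇒ 3j(2 7 7; -1 -2 3)² = 125/12376, sgn -1
4πI² = N·(3j₀)²·(3jₘ)² = 9375/48841
I = -1·√(0.191949/4π) = -0.12359145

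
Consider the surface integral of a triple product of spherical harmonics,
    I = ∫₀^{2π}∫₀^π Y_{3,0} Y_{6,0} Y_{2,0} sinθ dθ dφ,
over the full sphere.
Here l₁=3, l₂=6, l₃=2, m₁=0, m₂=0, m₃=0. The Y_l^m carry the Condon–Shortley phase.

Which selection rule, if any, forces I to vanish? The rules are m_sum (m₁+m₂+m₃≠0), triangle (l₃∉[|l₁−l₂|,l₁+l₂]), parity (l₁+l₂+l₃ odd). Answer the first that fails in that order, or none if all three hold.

m₁+m₂+m₃ = 0 + 0 + 0 = 0  ✓
triangle: |3−6|=3 ≤ l₃=2 ≤ 3+6=9  ✗
parity: l₁+l₂+l₃ = 11 is odd

triangle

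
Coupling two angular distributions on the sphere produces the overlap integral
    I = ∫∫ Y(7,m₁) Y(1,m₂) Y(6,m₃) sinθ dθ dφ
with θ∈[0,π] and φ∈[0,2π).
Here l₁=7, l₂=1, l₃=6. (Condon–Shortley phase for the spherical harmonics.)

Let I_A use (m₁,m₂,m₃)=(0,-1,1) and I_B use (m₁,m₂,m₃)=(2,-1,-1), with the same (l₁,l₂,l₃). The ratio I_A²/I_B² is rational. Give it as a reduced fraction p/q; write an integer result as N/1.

7/12

l's match ⇒ only the (l;m) 3-j factors differ between A and B.
A: triangle coeff Δ(7,1,6) = 1/1365; Σ_t [0,0]: t=0:+1/1209600 = 1/1209600; (3j)²=1/65 [(7 1 6; 0 -1 1)], sign=-1
B: triangle coeff Δ(7,1,6) = 1/1365; Σ_t [0,0]: t=0:+1/1209600 = 1/1209600; (3j)²=12/455 [(7 1 6; 2 -1 -1)], sign=-1
I_A²/I_B² = (1/65)/(12/455) = 7/12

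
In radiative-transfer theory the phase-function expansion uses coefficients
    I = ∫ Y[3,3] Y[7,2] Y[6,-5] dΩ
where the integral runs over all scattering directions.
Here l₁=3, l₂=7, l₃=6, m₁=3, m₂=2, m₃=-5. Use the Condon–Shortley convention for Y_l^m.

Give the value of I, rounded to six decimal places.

Checks pass: Σm=0; 16 even; l₃=6∈[4,10].
(2·3+1)(2·7+1)(2·6+1) = 1365
Δ: 4! 2! 10! / 17! → 1/2042040
sum: t=1:−1/207360 t=2:+1/57600 t=3:−1/207360 = 1/129600
3j²(3 7 6; 0 0 0) = Δ·Π!·Σ² = 168/12155  (sign +1)
sum: t=0:+1/17418240 = 1/17418240
3j²(3 7 6; 3 2 -5) = Δ·Π!·Σ² = 25/12376  (sign -1)
combine: 4πI² = 1365·168/12155·25/12376 = 1575/41327
take √, sign -1: I = -0.05507042

-0.055070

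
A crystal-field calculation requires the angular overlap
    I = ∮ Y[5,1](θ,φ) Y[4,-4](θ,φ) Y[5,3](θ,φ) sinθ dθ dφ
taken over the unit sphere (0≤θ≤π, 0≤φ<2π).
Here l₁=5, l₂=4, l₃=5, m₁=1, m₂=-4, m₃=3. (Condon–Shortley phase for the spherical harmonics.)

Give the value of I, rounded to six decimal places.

m-sum 0 ✓  L=14 even ✓  1≤5≤9 ✓
Π(2lᵢ+1) = 11×9×11 = 1089
triangle coeff Δ(5,4,5) = 1/3153150
Σ_t [0,4]: t=0:+1/69120 t=1:−1/1728 t=2:+1/576 t=3:−1/1728 t=4:+1/69120 = 7/11520
(3j)²=2/143 [(5 4 5; 0 0 0)], sign=-1
Σ_t [0,0]: t=0:+1/27648 = 1/27648
(3j)²=10/429 [(5 4 5; 1 -4 3)], sign=+1
⇒ 4πI² = 60/169
I = (-1)√(60/169/(4π)) = -0.16808437

-0.168084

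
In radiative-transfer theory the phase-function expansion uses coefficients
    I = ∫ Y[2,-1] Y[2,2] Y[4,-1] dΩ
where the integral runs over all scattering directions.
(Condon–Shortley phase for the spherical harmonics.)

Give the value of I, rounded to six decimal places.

-0.090112

m-sum 0 ✓  L=8 even ✓  0≤4≤4 ✓
Π(2lᵢ+1) = 5×5×9 = 225
triangle coeff Δ(2,2,4) = 1/630
Σ_t [0,0]: t=0:+1/16 = 1/16
(3j)²=2/35 [(2 2 4; 0 0 0)], sign=+1
Σ_t [0,0]: t=0:+1/144 = 1/144
(3j)²=1/126 [(2 2 4; -1 2 -1)], sign=-1
⇒ 4πI² = 5/49
I = (-1)√(5/49/(4π)) = -0.09011188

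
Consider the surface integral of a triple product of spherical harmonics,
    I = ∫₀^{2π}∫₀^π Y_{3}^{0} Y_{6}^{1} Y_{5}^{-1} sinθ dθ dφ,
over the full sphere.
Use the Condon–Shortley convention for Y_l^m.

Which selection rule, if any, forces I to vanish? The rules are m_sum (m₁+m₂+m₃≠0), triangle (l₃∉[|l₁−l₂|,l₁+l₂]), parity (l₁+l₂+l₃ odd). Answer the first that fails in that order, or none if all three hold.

none

azimuthal sum: 0 + 1 − 1 = 0  ✓
3 ≤ 5 ≤ 9 (triangle on l)  ✓
L = 3 + 6 + 5 = 14 (even)  ✓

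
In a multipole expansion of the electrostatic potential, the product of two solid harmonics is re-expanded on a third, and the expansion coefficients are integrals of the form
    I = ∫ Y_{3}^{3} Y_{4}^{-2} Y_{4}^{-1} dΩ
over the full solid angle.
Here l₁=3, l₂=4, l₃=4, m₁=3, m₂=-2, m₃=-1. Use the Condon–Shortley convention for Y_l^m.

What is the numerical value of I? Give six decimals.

0.000000

L=11 odd ⇒ parity kills the (l;000) factor ⇒ I = 0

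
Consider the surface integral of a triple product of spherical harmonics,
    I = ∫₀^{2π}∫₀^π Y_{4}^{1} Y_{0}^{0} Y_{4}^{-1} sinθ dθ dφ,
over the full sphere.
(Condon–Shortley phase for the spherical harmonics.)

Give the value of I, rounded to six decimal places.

m-sum 0 ✓  L=8 even ✓  4≤4≤4 ✓
Π(2lᵢ+1) = 9×1×9 = 81
triangle coeff Δ(4,0,4) = 1/9
Σ_t [0,0]: t=0:+1/576 = 1/576
(3j)²=1/9 [(4 0 4; 0 0 0)], sign=+1
Σ_t [0,0]: t=0:+1/720 = 1/720
(3j)²=1/9 [(4 0 4; 1 0 -1)], sign=-1
⇒ 4πI² = 1/1
I = (-1)√(1/1/(4π)) = -0.28209479

-0.282095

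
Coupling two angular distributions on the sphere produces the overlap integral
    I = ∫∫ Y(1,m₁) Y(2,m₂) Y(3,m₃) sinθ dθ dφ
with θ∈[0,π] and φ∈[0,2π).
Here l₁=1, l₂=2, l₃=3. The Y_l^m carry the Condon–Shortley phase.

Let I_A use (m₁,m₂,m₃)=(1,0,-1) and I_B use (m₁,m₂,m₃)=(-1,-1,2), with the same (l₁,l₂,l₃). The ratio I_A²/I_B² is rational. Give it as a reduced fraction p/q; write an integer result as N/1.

3/5

Shared (l₁,l₂,l₃)=(1,2,3): N and (l;000)² cancel in I_A²/I_B².
A: Δ = 0!·2!·4!/7! = 1/105; Racah Σ t=0..0: t=0:+1/8 = 1/8; ⇒ 3j(1 2 3; 1 0 -1)² = 2/35, sgn +1
B: Δ = 0!·2!·4!/7! = 1/105; Racah Σ t=0..0: t=0:+1/12 = 1/12; ⇒ 3j(1 2 3; -1 -1 2)² = 2/21, sgn -1
I_A²/I_B² = (2/35)/(2/21) = 3/5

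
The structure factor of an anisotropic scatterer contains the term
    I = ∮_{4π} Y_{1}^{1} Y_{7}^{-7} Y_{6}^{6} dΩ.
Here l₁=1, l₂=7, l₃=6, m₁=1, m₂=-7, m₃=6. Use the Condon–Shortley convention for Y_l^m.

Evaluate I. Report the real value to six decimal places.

m-sum 0 ✓  L=14 even ✓  6≤6≤8 ✓
Π(2lᵢ+1) = 3×15×13 = 585
triangle coeff Δ(1,7,6) = 1/1365
Σ_t [1,1]: t=1:−1/518400 = -1/518400
(3j)²=7/195 [(1 7 6; 0 0 0)], sign=-1
Σ_t [0,0]: t=0:+1/958003200 = 1/958003200
(3j)²=1/15 [(1 7 6; 1 -7 6)], sign=+1
⇒ 4πI² = 7/5
I = (-1)√(7/5/(4π)) = -0.33377906

-0.333779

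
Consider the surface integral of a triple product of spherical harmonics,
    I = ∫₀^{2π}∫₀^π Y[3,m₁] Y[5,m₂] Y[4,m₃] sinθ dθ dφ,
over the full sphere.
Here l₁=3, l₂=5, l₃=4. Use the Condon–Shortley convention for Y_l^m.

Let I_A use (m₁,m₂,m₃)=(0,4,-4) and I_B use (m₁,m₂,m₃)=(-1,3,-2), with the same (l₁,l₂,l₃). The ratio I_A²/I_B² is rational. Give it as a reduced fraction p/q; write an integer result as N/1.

Shared (l₁,l₂,l₃)=(3,5,4): N and (l;000)² cancel in I_A²/I_B².
A: Δ = 4!·2!·6!/13! = 1/180180; Racah Σ t=3..3: t=3:−1/8640 = -1/8640; ⇒ 3j(3 5 4; 0 4 -4)² = 28/715, sgn -1
B: Δ = 4!·2!·6!/13! = 1/180180; Racah Σ t=2..4: t=2:+1/5760 t=3:−1/720 t=4:+1/2304 = -1/1280; ⇒ 3j(3 5 4; -1 3 -2)² = 27/1430, sgn -1
I_A²/I_B² = (28/715)/(27/1430) = 56/27

56/27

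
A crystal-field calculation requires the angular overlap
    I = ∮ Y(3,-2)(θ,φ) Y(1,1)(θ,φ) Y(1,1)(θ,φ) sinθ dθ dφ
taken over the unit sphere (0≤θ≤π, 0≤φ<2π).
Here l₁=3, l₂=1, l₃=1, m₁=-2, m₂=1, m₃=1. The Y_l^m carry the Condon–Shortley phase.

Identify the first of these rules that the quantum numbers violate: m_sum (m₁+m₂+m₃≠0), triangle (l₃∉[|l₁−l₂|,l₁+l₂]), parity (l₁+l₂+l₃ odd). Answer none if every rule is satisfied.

Σmᵢ = 0  ✓
l₃∈[|l₁−l₂|,l₁+l₂]=[2,4], have l₃=1  ✗
Σlᵢ = 5 ⇒ odd

triangle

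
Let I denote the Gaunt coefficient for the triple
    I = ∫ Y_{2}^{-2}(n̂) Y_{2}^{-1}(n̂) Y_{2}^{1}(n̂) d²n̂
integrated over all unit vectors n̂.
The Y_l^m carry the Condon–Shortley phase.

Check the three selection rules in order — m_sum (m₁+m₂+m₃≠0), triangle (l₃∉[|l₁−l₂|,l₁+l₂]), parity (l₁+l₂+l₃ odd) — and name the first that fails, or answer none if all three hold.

m₁+m₂+m₃ = -2 − 1 + 1 = -2  ✗
triangle: |2−2|=0 ≤ l₃=2 ≤ 2+2=4
parity: l₁+l₂+l₃ = 6 is even

m_sum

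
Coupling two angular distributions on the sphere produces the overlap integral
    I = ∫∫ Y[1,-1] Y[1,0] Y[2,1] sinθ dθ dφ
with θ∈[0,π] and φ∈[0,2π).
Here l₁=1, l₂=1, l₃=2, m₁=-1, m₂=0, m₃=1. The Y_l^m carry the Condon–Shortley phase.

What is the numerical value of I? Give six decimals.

Checks pass: Σm=0; 4 even; l₃=2∈[0,2].
(2·1+1)(2·1+1)(2·2+1) = 45
Δ: 0! 2! 2! / 5! → 1/30
sum: t=0:+1/1 = 1/1
3j²(1 1 2; 0 0 0) = Δ·Π!·Σ² = 2/15  (sign +1)
sum: t=0:+1/2 = 1/2
3j²(1 1 2; -1 0 1) = Δ·Π!·Σ² = 1/10  (sign -1)
combine: 4πI² = 45·2/15·1/10 = 3/5
take √, sign -1: I = -0.21850969

-0.218510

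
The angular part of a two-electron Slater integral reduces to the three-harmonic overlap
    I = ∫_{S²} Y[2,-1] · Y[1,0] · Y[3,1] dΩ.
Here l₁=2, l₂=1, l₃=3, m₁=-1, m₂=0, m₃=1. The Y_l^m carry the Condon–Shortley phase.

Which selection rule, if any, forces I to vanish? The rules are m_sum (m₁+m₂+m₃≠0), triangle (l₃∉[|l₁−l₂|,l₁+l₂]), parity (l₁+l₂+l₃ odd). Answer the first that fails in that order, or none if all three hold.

none

azimuthal sum: -1 + 0 + 1 = 0  ✓
1 ≤ 3 ≤ 3 (triangle on l)  ✓
L = 2 + 1 + 3 = 6 (even)  ✓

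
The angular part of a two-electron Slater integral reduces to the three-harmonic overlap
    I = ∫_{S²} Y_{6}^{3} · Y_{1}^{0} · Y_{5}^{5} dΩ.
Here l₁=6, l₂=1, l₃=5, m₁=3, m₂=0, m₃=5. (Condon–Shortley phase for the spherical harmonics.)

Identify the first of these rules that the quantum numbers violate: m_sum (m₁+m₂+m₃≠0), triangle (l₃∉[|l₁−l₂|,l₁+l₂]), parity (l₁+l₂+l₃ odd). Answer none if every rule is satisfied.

azimuthal sum: 3 + 0 + 5 = 8  ✗
5 ≤ 5 ≤ 7 (triangle on l)
L = 6 + 1 + 5 = 12 (even)

m_sum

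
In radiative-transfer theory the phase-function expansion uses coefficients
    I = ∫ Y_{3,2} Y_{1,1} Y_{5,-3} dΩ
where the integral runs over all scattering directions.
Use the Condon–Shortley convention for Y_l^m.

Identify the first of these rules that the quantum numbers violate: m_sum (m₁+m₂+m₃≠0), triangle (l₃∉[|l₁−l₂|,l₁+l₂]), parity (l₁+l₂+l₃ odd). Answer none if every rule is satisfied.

triangle

m₁+m₂+m₃ = 2 + 1 − 3 = 0  ✓
triangle: |3−1|=2 ≤ l₃=5 ≤ 3+1=4  ✗
parity: l₁+l₂+l₃ = 9 is odd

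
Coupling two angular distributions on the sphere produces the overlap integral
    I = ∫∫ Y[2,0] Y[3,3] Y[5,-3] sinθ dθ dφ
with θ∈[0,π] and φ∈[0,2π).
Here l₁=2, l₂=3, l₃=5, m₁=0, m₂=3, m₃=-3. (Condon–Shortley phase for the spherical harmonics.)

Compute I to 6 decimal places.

Rules hold: Σm=0, L=10 even, 1≤5≤5.
N = 5·7·11 = 385
Δ = 0!·4!·6!/11! = 1/2310
Racah Σ t=0..0: t=0:+1/144 = 1/144
⇒ 3j(2 3 5; 0 0 0)² = 10/231, sgn -1
Racah Σ t=0..0: t=0:+1/2880 = 1/2880
⇒ 3j(2 3 5; 0 3 -3)² = 2/165, sgn +1
4πI² = N·(3j₀)²·(3jₘ)² = 20/99
I = -1·√(0.20202/4π) = -0.12679218

-0.126792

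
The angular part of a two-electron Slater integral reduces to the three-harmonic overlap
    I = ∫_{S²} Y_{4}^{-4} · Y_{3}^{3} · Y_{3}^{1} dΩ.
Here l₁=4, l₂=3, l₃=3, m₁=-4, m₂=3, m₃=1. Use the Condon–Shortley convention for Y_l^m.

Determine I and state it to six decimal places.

-0.166198

Checks pass: Σm=0; 10 even; l₃=3∈[1,7].
(2·4+1)(2·3+1)(2·3+1) = 441
Δ: 4! 4! 2! / 11! → 1/34650
sum: t=1:−1/72 t=2:+1/16 t=3:−1/72 = 5/144
3j²(4 3 3; 0 0 0) = Δ·Π!·Σ² = 2/77  (sign -1)
sum: t=4:+1/1152 = 1/1152
3j²(4 3 3; -4 3 1) = Δ·Π!·Σ² = 1/33  (sign +1)
combine: 4πI² = 441·2/77·1/33 = 42/121
take √, sign -1: I = -0.16619847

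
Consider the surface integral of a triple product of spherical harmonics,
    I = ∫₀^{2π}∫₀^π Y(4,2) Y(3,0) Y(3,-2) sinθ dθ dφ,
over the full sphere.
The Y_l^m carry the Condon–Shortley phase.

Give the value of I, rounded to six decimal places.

-0.044418

Checks pass: Σm=0; 10 even; l₃=3∈[1,7].
(2·4+1)(2·3+1)(2·3+1) = 441
Δ: 4! 4! 2! / 11! → 1/34650
sum: t=1:−1/72 t=2:+1/16 t=3:−1/72 = 5/144
3j²(4 3 3; 0 0 0) = Δ·Π!·Σ² = 2/77  (sign -1)
sum: t=1:−1/72 t=2:+1/96 = -1/288
3j²(4 3 3; 2 0 -2) = Δ·Π!·Σ² = 1/462  (sign +1)
combine: 4πI² = 441·2/77·1/462 = 3/121
take √, sign -1: I = -0.04441841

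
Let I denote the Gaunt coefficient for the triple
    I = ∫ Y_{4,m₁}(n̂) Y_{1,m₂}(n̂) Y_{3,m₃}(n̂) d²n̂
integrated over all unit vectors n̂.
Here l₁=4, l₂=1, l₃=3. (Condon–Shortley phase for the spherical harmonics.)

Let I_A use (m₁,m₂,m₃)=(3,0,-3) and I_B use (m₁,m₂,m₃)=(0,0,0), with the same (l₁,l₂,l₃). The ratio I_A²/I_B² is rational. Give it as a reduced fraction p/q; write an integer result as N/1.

Same 4,1,3: normalisation and zero-m 3j drop out of the ratio.
A: Δ: 2! 6! 0! / 9! → 1/252; sum: t=1:−1/720 = -1/720; 3j²(4 1 3; 3 0 -3) = Δ·Π!·Σ² = 1/36  (sign -1)
B: Δ: 2! 6! 0! / 9! → 1/252; sum: t=1:−1/36 = -1/36; 3j²(4 1 3; 0 0 0) = Δ·Π!·Σ² = 4/63  (sign +1)
I_A²/I_B² = (1/36)/(4/63) = 7/16

7/16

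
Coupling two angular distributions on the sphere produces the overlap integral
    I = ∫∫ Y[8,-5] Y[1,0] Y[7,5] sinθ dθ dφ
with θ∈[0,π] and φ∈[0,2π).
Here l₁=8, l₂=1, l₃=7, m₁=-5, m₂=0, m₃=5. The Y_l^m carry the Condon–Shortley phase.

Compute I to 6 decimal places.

-0.191081

Rules hold: Σm=0, L=16 even, 7≤7≤9.
N = 17·3·15 = 765
Δ = 2!·14!·0!/17! = 1/2040
Racah Σ t=1..1: t=1:−1/25401600 = -1/25401600
⇒ 3j(8 1 7; 0 0 0)² = 8/255, sgn +1
Racah Σ t=1..1: t=1:−1/958003200 = -1/958003200
⇒ 3j(8 1 7; -5 0 5)² = 13/680, sgn -1
4πI² = N·(3j₀)²·(3jₘ)² = 39/85
I = -1·√(0.458824/4π) = -0.19108118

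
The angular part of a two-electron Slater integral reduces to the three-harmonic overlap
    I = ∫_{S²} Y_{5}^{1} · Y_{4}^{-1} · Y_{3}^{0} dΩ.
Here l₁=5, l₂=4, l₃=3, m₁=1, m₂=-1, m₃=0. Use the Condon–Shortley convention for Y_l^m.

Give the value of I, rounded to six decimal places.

Rules hold: Σm=0, L=12 even, 1≤3≤9.
N = 11·9·7 = 693
Δ = 6!·4!·2!/13! = 1/180180
Racah Σ t=2..4: t=2:+1/576 t=3:−1/144 t=4:+1/576 = -1/288
⇒ 3j(5 4 3; 0 0 0)² = 20/1001, sgn +1
Racah Σ t=1..3: t=1:−1/1440 t=2:+1/192 t=3:−1/432 = 19/8640
⇒ 3j(5 4 3; 1 -1 0)² = 361/30030, sgn -1
4πI² = N·(3j₀)²·(3jₘ)² = 2166/13013
I = -1·√(0.166449/4π) = -0.11508947

-0.115089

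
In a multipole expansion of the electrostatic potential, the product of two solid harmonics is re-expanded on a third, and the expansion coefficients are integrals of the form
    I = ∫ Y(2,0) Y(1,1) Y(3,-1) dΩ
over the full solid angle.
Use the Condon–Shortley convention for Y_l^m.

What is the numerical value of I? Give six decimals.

-0.202301

Checks pass: Σm=0; 6 even; l₃=3∈[1,3].
(2·2+1)(2·1+1)(2·3+1) = 105
Δ: 0! 4! 2! / 7! → 1/105
sum: t=0:+1/4 = 1/4
3j²(2 1 3; 0 0 0) = Δ·Π!·Σ² = 3/35  (sign -1)
sum: t=0:+1/8 = 1/8
3j²(2 1 3; 0 1 -1) = Δ·Π!·Σ² = 2/35  (sign +1)
combine: 4πI² = 105·3/35·2/35 = 18/35
take √, sign -1: I = -0.20230066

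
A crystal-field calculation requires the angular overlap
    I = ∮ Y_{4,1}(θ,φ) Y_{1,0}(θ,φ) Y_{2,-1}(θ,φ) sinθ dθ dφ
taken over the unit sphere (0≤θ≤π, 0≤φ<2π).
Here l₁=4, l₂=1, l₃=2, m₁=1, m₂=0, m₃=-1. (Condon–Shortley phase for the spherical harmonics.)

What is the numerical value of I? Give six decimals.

|4−1|≤2≤4+1 violated ⇒ I = 0

0.000000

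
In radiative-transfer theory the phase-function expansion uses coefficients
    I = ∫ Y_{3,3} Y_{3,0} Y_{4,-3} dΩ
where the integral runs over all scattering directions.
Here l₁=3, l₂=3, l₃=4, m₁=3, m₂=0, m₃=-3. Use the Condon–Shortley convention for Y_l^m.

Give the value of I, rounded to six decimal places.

0.203551

m-sum 0 ✓  L=10 even ✓  0≤4≤6 ✓
Π(2lᵢ+1) = 7×7×9 = 441
triangle coeff Δ(3,3,4) = 1/34650
Σ_t [0,2]: t=0:+1/72 t=1:−1/16 t=2:+1/72 = -5/144
(3j)²=2/77 [(3 3 4; 0 0 0)], sign=-1
Σ_t [0,0]: t=0:+1/288 = 1/288
(3j)²=1/22 [(3 3 4; 3 0 -3)], sign=-1
⇒ 4πI² = 63/121
I = (+1)√(63/121/(4π)) = 0.20355073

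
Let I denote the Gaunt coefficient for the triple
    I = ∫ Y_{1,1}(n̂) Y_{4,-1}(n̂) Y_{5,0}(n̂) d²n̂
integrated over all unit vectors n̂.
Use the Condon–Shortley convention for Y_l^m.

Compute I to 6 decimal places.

m-sum 0 ✓  L=10 even ✓  3≤5≤5 ✓
Π(2lᵢ+1) = 3×9×11 = 297
triangle coeff Δ(1,4,5) = 1/495
Σ_t [0,0]: t=0:+1/576 = 1/576
(3j)²=5/99 [(1 4 5; 0 0 0)], sign=-1
Σ_t [0,0]: t=0:+1/1440 = 1/1440
(3j)²=2/99 [(1 4 5; 1 -1 0)], sign=-1
⇒ 4πI² = 10/33
I = (+1)√(10/33/(4π)) = 0.15528807

0.155288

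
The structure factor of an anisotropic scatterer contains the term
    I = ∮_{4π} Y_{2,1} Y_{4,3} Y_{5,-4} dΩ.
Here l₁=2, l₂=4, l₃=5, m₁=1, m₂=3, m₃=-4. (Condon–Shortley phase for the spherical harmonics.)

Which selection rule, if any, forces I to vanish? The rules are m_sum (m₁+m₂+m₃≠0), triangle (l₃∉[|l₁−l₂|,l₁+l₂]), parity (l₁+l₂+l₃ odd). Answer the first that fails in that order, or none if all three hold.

parity

azimuthal sum: 1 + 3 − 4 = 0  ✓
2 ≤ 5 ≤ 6 (triangle on l)  ✓
L = 2 + 4 + 5 = 11 (odd)  ✗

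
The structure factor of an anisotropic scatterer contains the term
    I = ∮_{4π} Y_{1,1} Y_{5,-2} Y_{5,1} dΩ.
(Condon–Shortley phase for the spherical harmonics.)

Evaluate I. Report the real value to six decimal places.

Σlᵢ=11 odd — θ-integrand is odd under cosθ→−cosθ; I=0

0.000000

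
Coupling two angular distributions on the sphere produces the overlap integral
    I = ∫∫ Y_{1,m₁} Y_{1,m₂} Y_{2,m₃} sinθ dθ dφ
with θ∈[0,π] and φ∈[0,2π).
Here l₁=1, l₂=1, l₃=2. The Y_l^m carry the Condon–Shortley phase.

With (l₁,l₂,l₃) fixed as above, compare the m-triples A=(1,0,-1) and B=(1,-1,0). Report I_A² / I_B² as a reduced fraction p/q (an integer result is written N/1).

3/1

Same 1,1,2: normalisation and zero-m 3j drop out of the ratio.
A: Δ: 0! 2! 2! / 5! → 1/30; sum: t=0:+1/2 = 1/2; 3j²(1 1 2; 1 0 -1) = Δ·Π!·Σ² = 1/10  (sign -1)
B: Δ: 0! 2! 2! / 5! → 1/30; sum: t=0:+1/4 = 1/4; 3j²(1 1 2; 1 -1 0) = Δ·Π!·Σ² = 1/30  (sign +1)
I_A²/I_B² = (1/10)/(1/30) = 3/1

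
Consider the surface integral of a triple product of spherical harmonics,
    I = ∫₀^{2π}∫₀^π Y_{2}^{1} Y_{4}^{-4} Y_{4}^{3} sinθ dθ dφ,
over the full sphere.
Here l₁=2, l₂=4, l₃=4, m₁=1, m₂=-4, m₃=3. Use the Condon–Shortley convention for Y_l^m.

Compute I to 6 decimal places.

Rules hold: Σm=0, L=10 even, 2≤4≤6.
N = 5·9·9 = 405
Δ = 2!·2!·6!/11! = 1/13860
Racah Σ t=0..2: t=0:+1/192 t=1:−1/36 t=2:+1/192 = -5/288
⇒ 3j(2 4 4; 0 0 0)² = 20/693, sgn -1
Racah Σ t=0..0: t=0:+1/1440 = 1/1440
⇒ 3j(2 4 4; 1 -4 3)² = 7/165, sgn -1
4πI² = N·(3j₀)²·(3jₘ)² = 60/121
I = +1·√(0.495868/4π) = 0.19864517

0.198645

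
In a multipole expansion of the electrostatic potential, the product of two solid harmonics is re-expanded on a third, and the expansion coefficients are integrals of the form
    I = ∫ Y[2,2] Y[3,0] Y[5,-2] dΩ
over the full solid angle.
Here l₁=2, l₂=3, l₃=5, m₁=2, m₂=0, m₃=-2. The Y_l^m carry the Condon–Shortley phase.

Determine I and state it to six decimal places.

Checks pass: Σm=0; 10 even; l₃=5∈[1,5].
(2·2+1)(2·3+1)(2·5+1) = 385
Δ: 0! 4! 6! / 11! → 1/2310
sum: t=0:+1/144 = 1/144
3j²(2 3 5; 0 0 0) = Δ·Π!·Σ² = 10/231  (sign -1)
sum: t=0:+1/864 = 1/864
3j²(2 3 5; 2 0 -2) = Δ·Π!·Σ² = 1/66  (sign -1)
combine: 4πI² = 385·10/231·1/66 = 25/99
take √, sign +1: I = 0.14175797

0.141758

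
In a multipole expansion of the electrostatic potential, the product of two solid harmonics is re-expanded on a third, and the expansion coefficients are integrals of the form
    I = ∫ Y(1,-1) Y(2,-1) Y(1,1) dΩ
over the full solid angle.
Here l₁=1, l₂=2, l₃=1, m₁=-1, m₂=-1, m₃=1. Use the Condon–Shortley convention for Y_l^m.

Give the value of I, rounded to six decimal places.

0.000000

-1 − 1 + 1 = -1 ≠ 0: azimuthal integral kills it; I = 0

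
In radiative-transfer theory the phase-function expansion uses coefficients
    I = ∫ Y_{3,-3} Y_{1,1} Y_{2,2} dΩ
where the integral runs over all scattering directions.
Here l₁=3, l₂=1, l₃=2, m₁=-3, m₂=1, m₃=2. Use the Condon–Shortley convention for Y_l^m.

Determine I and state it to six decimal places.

Checks pass: Σm=0; 6 even; l₃=2∈[2,4].
(2·3+1)(2·1+1)(2·2+1) = 105
Δ: 2! 4! 0! / 7! → 1/105
sum: t=1:−1/4 = -1/4
3j²(3 1 2; 0 0 0) = Δ·Π!·Σ² = 3/35  (sign -1)
sum: t=2:+1/48 = 1/48
3j²(3 1 2; -3 1 2) = Δ·Π!·Σ² = 1/7  (sign +1)
combine: 4πI² = 105·3/35·1/7 = 9/7
take √, sign -1: I = -0.31986543

-0.319865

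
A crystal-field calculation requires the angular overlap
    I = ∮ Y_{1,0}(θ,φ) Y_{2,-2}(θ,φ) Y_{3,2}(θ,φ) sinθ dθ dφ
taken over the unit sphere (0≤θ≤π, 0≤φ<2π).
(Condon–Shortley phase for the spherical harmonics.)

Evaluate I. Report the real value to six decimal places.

m-sum 0 ✓  L=6 even ✓  1≤3≤3 ✓
Π(2lᵢ+1) = 3×5×7 = 105
triangle coeff Δ(1,2,3) = 1/105
Σ_t [0,0]: t=0:+1/4 = 1/4
(3j)²=3/35 [(1 2 3; 0 0 0)], sign=-1
Σ_t [0,0]: t=0:+1/24 = 1/24
(3j)²=1/21 [(1 2 3; 0 -2 2)], sign=-1
⇒ 4πI² = 3/7
I = (+1)√(3/7/(4π)) = 0.18467439

0.184674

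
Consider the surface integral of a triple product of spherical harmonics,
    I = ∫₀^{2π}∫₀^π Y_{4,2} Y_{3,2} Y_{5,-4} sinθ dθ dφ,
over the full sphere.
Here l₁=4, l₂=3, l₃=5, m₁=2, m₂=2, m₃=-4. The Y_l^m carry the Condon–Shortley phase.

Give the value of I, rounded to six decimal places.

m-sum 0 ✓  L=12 even ✓  1≤5≤7 ✓
Π(2lᵢ+1) = 9×7×11 = 693
triangle coeff Δ(4,3,5) = 1/180180
Σ_t [0,2]: t=0:+1/576 t=1:−1/144 t=2:+1/576 = -1/288
(3j)²=20/1001 [(4 3 5; 0 0 0)], sign=+1
Σ_t [1,2]: t=1:−1/2880 t=2:+1/8640 = -1/4320
(3j)²=8/429 [(4 3 5; 2 2 -4)], sign=+1
⇒ 4πI² = 480/1859
I = (+1)√(480/1859/(4π)) = 0.14334284

0.143343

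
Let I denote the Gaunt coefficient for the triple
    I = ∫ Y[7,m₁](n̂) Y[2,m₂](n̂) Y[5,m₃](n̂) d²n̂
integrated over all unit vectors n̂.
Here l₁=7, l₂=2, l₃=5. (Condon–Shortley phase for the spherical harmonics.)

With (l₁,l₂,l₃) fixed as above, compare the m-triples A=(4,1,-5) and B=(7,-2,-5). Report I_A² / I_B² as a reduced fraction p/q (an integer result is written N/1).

l's match ⇒ only the (l;m) 3-j factors differ between A and B.
A: triangle coeff Δ(7,2,5) = 1/15015; Σ_t [3,3]: t=3:−1/21772800 = -1/21772800; (3j)²=1/1365 [(7 2 5; 4 1 -5)], sign=-1
B: triangle coeff Δ(7,2,5) = 1/15015; Σ_t [0,0]: t=0:+1/87091200 = 1/87091200; (3j)²=1/15 [(7 2 5; 7 -2 -5)], sign=+1
I_A²/I_B² = (1/1365)/(1/15) = 1/91

1/91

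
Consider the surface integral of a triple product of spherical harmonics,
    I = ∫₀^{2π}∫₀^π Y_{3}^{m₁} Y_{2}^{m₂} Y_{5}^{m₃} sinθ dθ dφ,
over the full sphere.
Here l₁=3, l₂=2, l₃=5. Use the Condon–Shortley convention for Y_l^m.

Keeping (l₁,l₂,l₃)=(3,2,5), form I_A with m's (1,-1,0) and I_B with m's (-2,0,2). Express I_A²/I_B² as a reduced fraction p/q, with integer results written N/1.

50/63

Same 3,2,5: normalisation and zero-m 3j drop out of the ratio.
A: Δ: 0! 6! 4! / 11! → 1/2310; sum: t=0:+1/288 = 1/288; 3j²(3 2 5; 1 -1 0) = Δ·Π!·Σ² = 5/231  (sign -1)
B: Δ: 0! 6! 4! / 11! → 1/2310; sum: t=0:+1/480 = 1/480; 3j²(3 2 5; -2 0 2) = Δ·Π!·Σ² = 3/110  (sign -1)
I_A²/I_B² = (5/231)/(3/110) = 50/63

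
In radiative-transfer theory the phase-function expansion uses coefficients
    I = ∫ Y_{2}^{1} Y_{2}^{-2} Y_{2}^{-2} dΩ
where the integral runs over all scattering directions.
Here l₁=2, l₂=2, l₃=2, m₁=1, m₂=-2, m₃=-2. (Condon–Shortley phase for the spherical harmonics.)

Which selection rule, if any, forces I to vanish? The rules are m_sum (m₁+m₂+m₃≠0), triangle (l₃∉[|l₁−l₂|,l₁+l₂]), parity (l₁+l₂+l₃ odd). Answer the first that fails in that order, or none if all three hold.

m_sum

Σmᵢ = -3  ✗
l₃∈[|l₁−l₂|,l₁+l₂]=[0,4], have l₃=2
Σlᵢ = 6 ⇒ even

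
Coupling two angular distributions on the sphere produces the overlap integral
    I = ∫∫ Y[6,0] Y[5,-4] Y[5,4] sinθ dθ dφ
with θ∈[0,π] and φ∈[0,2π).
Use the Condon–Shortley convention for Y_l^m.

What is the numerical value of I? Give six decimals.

Checks pass: Σm=0; 16 even; l₃=5∈[1,11].
(2·6+1)(2·5+1)(2·5+1) = 1573
Δ: 6! 6! 4! / 17! → 1/28588560
sum: t=1:−1/345600 t=2:+1/13824 t=3:−1/5184 t=4:+1/13824 t=5:−1/345600 = -7/129600
3j²(6 5 5; 0 0 0) = Δ·Π!·Σ² = 80/7293  (sign +1)
sum: t=0:+1/3110400 t=1:−1/345600 = -1/388800
3j²(6 5 5; 0 -4 4) = Δ·Π!·Σ² = 192/12155  (sign +1)
combine: 4πI² = 1573·80/7293·192/12155 = 1024/3757
take √, sign +1: I = 0.14727345

0.147273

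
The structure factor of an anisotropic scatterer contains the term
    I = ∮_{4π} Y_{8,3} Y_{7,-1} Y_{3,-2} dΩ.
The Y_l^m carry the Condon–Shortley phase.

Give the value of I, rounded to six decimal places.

0.039939

m-sum 0 ✓  L=18 even ✓  1≤3≤15 ✓
Π(2lᵢ+1) = 17×15×7 = 1785
triangle coeff Δ(8,7,3) = 1/5290740
Σ_t [5,7]: t=5:−1/7257600 t=6:+1/2073600 t=7:−1/7257600 = 1/4838400
(3j)²=252/20995 [(8 7 3; 0 0 0)], sign=-1
Σ_t [4,5]: t=4:+1/11612160 t=5:−1/14515200 = 1/58060800
(3j)²=55/58786 [(8 7 3; 3 -1 -2)], sign=-1
⇒ 4πI² = 20790/1037153
I = (+1)√(20790/1037153/(4π)) = 0.03993934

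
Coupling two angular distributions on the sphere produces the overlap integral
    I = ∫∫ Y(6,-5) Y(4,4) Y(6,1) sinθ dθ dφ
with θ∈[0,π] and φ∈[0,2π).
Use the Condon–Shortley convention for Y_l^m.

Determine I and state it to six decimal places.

-0.102536

Checks pass: Σm=0; 16 even; l₃=6∈[2,10].
(2·6+1)(2·4+1)(2·6+1) = 1521
Δ: 4! 8! 4! / 17! → 1/15315300
sum: t=0:+1/829440 t=1:−1/25920 t=2:+1/9216 t=3:−1/25920 t=4:+1/829440 = 7/207360
3j²(6 4 6; 0 0 0) = Δ·Π!·Σ² = 28/2431  (sign +1)
sum: t=4:+1/2903040 = 1/2903040
3j²(6 4 6; -5 4 1) = Δ·Π!·Σ² = 5/663  (sign -1)
combine: 4πI² = 1521·28/2431·5/663 = 420/3179
take √, sign -1: I = -0.10253555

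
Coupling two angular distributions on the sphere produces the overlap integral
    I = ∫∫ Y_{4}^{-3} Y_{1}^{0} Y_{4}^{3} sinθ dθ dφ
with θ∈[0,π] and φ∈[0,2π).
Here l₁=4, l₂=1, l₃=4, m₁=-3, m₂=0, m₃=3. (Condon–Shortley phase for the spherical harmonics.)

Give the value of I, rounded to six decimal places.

l₁+l₂+l₃=9 is odd: 3j(l;000)=0 ⇒ I=0

0.000000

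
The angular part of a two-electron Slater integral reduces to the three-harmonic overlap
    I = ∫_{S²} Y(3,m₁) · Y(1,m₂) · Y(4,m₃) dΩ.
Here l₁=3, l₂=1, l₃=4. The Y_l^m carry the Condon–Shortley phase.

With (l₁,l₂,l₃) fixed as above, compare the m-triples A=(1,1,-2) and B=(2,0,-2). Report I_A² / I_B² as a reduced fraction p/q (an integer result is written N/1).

Same 3,1,4: normalisation and zero-m 3j drop out of the ratio.
A: Δ: 0! 6! 2! / 9! → 1/252; sum: t=0:+1/96 = 1/96; 3j²(3 1 4; 1 1 -2) = Δ·Π!·Σ² = 5/84  (sign +1)
B: Δ: 0! 6! 2! / 9! → 1/252; sum: t=0:+1/120 = 1/120; 3j²(3 1 4; 2 0 -2) = Δ·Π!·Σ² = 1/21  (sign +1)
I_A²/I_B² = (5/84)/(1/21) = 5/4

5/4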